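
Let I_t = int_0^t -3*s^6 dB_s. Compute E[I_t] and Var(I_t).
E[I_t] = 0; Var(I_t) = 9*t^13/13

The Itô integral of a deterministic integrand f(s) has mean 0 because each increment f(s) * (B_{s+ds} - B_s) has mean 0. By the Itô isometry:
  Var( int_0^t f(s) dB_s ) = E[ (int_0^t f(s) dB_s)^2 ] = int_0^t f(s)^2 ds.
Here f(s) = -3*s^6, so f(s)^2 = 9*s^12. Integrate:
  int_0^t (9*s^12) ds = 9*t^13/13.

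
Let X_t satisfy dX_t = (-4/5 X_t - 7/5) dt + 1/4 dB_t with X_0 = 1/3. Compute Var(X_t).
Var(X_t) = 5/128 - 5*exp(-8*t/5)/128

The variance V(t) = Var(X_t) satisfies V'(t) = 2 a V(t) + c^2 with V(0) = 0 (drift coefficient is linear in X, diffusion is constant). With a = -4/5, c = 1/4, the solution is
  V(t) = (c^2 / (2 a)) * (exp(2 a t) - 1)
       = ((1/4)^2 / (2*(-4/5))) * (exp((-8/5) t) - 1)
       = 5/128 - 5*exp(-8*t/5)/128.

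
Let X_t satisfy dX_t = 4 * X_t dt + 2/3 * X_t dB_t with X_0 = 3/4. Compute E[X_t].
E[X_t] = 3*exp(4*t)/4

For GBM dX = mu X dt + sigma X dB with X_0 = x_0, apply Itô to Y = log X: dY = (mu - sigma^2/2) dt + sigma dB, so Y_t = log(x_0) + (mu - sigma^2/2) t + sigma B_t and hence X_t = x_0 * exp((mu - sigma^2/2) t + sigma B_t).
With mu = 4, sigma = 2/3, x_0 = 3/4, this gives:
  X_t = 3/4 * exp((34/9) * t + (2/3) * B_t).
Since sigma*B_t ~ Normal(0, sigma^2 t), E[exp(sigma*B_t)] = exp(sigma^2 t / 2); so E[X_t] = x_0 * exp((mu - sigma^2/2) t) * exp(sigma^2 t / 2) = x_0 * exp(mu t) = 3*exp(4*t)/4.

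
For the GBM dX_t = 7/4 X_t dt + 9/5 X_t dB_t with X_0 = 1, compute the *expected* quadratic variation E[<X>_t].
E[<X>_t] = 162*exp(337*t/50)/337 - 162/337

<X>_t = int_0^t ((9/5) * X_s)^2 ds. Taking expectation inside the integral: E[<X>_t] = (9/5)^2 * int_0^t E[X_s^2] ds. For GBM, E[X_s^2] = x_0^2 * exp((2 mu + sigma^2) s). Integrating:
  E[<X>_t] = (9/5)^2 * 1^2 * (exp((2*(7/4) + (9/5)^2) t) - 1) / (2*(7/4) + (9/5)^2)
           = (9/5)^2 * 1^2 * (exp((337/50) t) - 1) / (337/50) = 162*exp(337*t/50)/337 - 162/337.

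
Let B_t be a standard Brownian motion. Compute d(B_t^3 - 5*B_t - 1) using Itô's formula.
d(B_t^3 - 5*B_t - 1) = (3*B_t) dt + (3*B_t^2 - 5) dB_t

Itô's formula for f(B_t) gives d f(B_t) = f'(B_t) dB_t + (1/2) f''(B_t) dt. Compute derivatives of f(x) = x^3 - 5*x - 1:
  f'(x)  = 3*x^2 - 5
  f''(x) = 6*x
Substitute x = B_t and multiply the f'' term by 1/2:
  drift     = (1/2) * (6*x) evaluated at B_t = 3*B_t
  diffusion = (3*x^2 - 5) evaluated at B_t = 3*B_t^2 - 5
Therefore d(B_t^3 - 5*B_t - 1) = (3*B_t) dt + (3*B_t^2 - 5) dB_t.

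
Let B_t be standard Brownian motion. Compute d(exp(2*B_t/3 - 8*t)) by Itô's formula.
d(exp(2*B_t/3 - 8*t)) = (-70*exp(2*B_t/3 - 8*t)/9) dt + (2*exp(2*B_t/3 - 8*t)/3) dB_t

Itô's formula for f(t, x): d f(t, B_t) = (f_t + (1/2) f_xx) dt + f_x dB_t. Compute partials of f(t, x) = exp(-8*t + 2*x/3):
  f_t(t,x)  = -8*exp(-8*t + 2*x/3)
  f_x(t,x)  = 2*exp(-8*t + 2*x/3)/3
  f_xx(t,x) = 4*exp(-8*t + 2*x/3)/9
Assemble drift = f_t + (1/2) f_xx = -70*exp(-8*t + 2*x/3)/9 and diffusion = f_x = 2*exp(-8*t + 2*x/3)/3. Substituting x = B_t:
  d(exp(2*B_t/3 - 8*t)) = (-70*exp(2*B_t/3 - 8*t)/9) dt + (2*exp(2*B_t/3 - 8*t)/3) dB_t.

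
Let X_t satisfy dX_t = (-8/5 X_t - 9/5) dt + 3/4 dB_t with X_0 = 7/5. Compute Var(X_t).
Var(X_t) = 45/256 - 45*exp(-16*t/5)/256

The variance V(t) = Var(X_t) satisfies V'(t) = 2 a V(t) + c^2 with V(0) = 0 (drift coefficient is linear in X, diffusion is constant). With a = -8/5, c = 3/4, the solution is
  V(t) = (c^2 / (2 a)) * (exp(2 a t) - 1)
       = ((3/4)^2 / (2*(-8/5))) * (exp((-16/5) t) - 1)
       = 45/256 - 45*exp(-16*t/5)/256.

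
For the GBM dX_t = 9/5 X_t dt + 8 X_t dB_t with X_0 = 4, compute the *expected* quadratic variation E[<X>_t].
E[<X>_t] = 2560*exp(338*t/5)/169 - 2560/169

<X>_t = int_0^t (8 * X_s)^2 ds. Taking expectation inside the integral: E[<X>_t] = 8^2 * int_0^t E[X_s^2] ds. For GBM, E[X_s^2] = x_0^2 * exp((2 mu + sigma^2) s). Integrating:
  E[<X>_t] = 8^2 * 4^2 * (exp((2*(9/5) + 8^2) t) - 1) / (2*(9/5) + 8^2)
           = 8^2 * 4^2 * (exp((338/5) t) - 1) / (338/5) = 2560*exp(338*t/5)/169 - 2560/169.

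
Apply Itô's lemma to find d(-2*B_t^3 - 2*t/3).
d(-2*B_t^3 - 2*t/3) = (-6*B_t - 2/3) dt + (-6*B_t^2) dB_t

Itô's formula for f(t, x): d f(t, B_t) = (f_t + (1/2) f_xx) dt + f_x dB_t. Compute partials of f(t, x) = -2*t/3 - 2*x^3:
  f_t(t,x)  = -2/3
  f_x(t,x)  = -6*x^2
  f_xx(t,x) = -12*x
Assemble drift = f_t + (1/2) f_xx = -6*x - 2/3 and diffusion = f_x = -6*x^2. Substituting x = B_t:
  d(-2*B_t^3 - 2*t/3) = (-6*B_t - 2/3) dt + (-6*B_t^2) dB_t.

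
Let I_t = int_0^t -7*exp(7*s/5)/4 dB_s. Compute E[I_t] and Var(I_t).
E[I_t] = 0; Var(I_t) = 35*exp(14*t/5)/32 - 35/32

The Itô integral of a deterministic integrand f(s) has mean 0 because each increment f(s) * (B_{s+ds} - B_s) has mean 0. By the Itô isometry:
  Var( int_0^t f(s) dB_s ) = E[ (int_0^t f(s) dB_s)^2 ] = int_0^t f(s)^2 ds.
Here f(s) = -7*exp(7*s/5)/4, so f(s)^2 = 49*exp(14*s/5)/16. Integrate:
  int_0^t (49*exp(14*s/5)/16) ds = 35*exp(14*t/5)/32 - 35/32.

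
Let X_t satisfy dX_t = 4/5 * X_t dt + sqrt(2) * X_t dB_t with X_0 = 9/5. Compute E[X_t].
E[X_t] = 9*exp(4*t/5)/5

For GBM dX = mu X dt + sigma X dB with X_0 = x_0, apply Itô to Y = log X: dY = (mu - sigma^2/2) dt + sigma dB, so Y_t = log(x_0) + (mu - sigma^2/2) t + sigma B_t and hence X_t = x_0 * exp((mu - sigma^2/2) t + sigma B_t).
With mu = 4/5, sigma = sqrt(2), x_0 = 9/5, this gives:
  X_t = 9/5 * exp((-1/5) * t + (sqrt(2)) * B_t).
Since sigma*B_t ~ Normal(0, sigma^2 t), E[exp(sigma*B_t)] = exp(sigma^2 t / 2); so E[X_t] = x_0 * exp((mu - sigma^2/2) t) * exp(sigma^2 t / 2) = x_0 * exp(mu t) = 9*exp(4*t/5)/5.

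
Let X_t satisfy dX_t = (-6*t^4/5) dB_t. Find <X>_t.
<X>_t = 4*t^9/25

For an Itô process dX_t = a(t) dt + b(t) dB_t, the quadratic variation is <X>_t = int_0^t b(s)^2 ds (the drift term does not contribute). Here b(s) = -6*s^4/5, so
  b(s)^2 = 36*s^8/25.
Integrating from 0 to t:
  <X>_t = int_0^t (36*s^8/25) ds = 4*t^9/25.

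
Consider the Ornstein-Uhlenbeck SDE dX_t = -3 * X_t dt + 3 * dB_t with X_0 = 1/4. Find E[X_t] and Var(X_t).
E[X_t] = exp(-3*t)/4; Var(X_t) = 3/2 - 3*exp(-6*t)/2

The OU SDE dX = -theta X dt + sigma dB admits the integrating factor exp(theta t): d(exp(theta t) X_t) = sigma exp(theta t) dB_t. Integrating from 0 to t:
  X_t = x_0 * exp(-theta t) + sigma * int_0^t exp(-theta (t-s)) dB_s.
The Itô integral has mean 0 and (by the Itô isometry) variance sigma^2 * int_0^t exp(-2 theta (t - s)) ds = sigma^2 * (1 - exp(-2 theta t)) / (2 theta).
With theta = 3, sigma = 3, x_0 = 1/4:
  E[X_t] = 1/4 * exp(-3 t) = exp(-3*t)/4
  Var(X_t) = (3)^2 * (1 - exp(-2*3 t)) / (2 * 3) = 3/2 - 3*exp(-6*t)/2.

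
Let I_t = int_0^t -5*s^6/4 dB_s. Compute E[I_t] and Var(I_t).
E[I_t] = 0; Var(I_t) = 25*t^13/208

The Itô integral of a deterministic integrand f(s) has mean 0 because each increment f(s) * (B_{s+ds} - B_s) has mean 0. By the Itô isometry:
  Var( int_0^t f(s) dB_s ) = E[ (int_0^t f(s) dB_s)^2 ] = int_0^t f(s)^2 ds.
Here f(s) = -5*s^6/4, so f(s)^2 = 25*s^12/16. Integrate:
  int_0^t (25*s^12/16) ds = 25*t^13/208.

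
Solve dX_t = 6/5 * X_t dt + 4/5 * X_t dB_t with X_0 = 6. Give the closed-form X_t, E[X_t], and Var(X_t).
X_t = 6 * exp((22/25) t + (4/5) B_t); E[X_t] = 6*exp(6*t/5); Var(X_t) = 36*(exp(16*t/25) - 1)*exp(12*t/5)

For GBM dX = mu X dt + sigma X dB with X_0 = x_0, apply Itô to Y = log X: dY = (mu - sigma^2/2) dt + sigma dB, so Y_t = log(x_0) + (mu - sigma^2/2) t + sigma B_t and hence X_t = x_0 * exp((mu - sigma^2/2) t + sigma B_t).
With mu = 6/5, sigma = 4/5, x_0 = 6, this gives:
  X_t = 6 * exp((22/25) * t + (4/5) * B_t).
Since sigma*B_t ~ Normal(0, sigma^2 t), E[exp(sigma*B_t)] = exp(sigma^2 t / 2); so E[X_t] = x_0 * exp((mu - sigma^2/2) t) * exp(sigma^2 t / 2) = x_0 * exp(mu t) = 6*exp(6*t/5).
Var(X_t) = E[X_t^2] - (E[X_t])^2 = x_0^2 * exp(2 mu t) * (exp(sigma^2 t) - 1) = 36*(exp(16*t/25) - 1)*exp(12*t/5).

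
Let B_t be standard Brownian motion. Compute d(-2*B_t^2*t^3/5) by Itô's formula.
d(-2*B_t^2*t^3/5) = (2*t^2*(-3*B_t^2 - t)/5) dt + (-4*B_t*t^3/5) dB_t

Itô's formula for f(t, x): d f(t, B_t) = (f_t + (1/2) f_xx) dt + f_x dB_t. Compute partials of f(t, x) = -2*t^3*x^2/5:
  f_t(t,x)  = -6*t^2*x^2/5
  f_x(t,x)  = -4*t^3*x/5
  f_xx(t,x) = -4*t^3/5
Assemble drift = f_t + (1/2) f_xx = 2*t^2*(-t - 3*x^2)/5 and diffusion = f_x = -4*t^3*x/5. Substituting x = B_t:
  d(-2*B_t^2*t^3/5) = (2*t^2*(-3*B_t^2 - t)/5) dt + (-4*B_t*t^3/5) dB_t.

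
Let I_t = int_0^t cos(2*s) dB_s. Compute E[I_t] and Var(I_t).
E[I_t] = 0; Var(I_t) = t/2 + sin(4*t)/8

The Itô integral of a deterministic integrand f(s) has mean 0 because each increment f(s) * (B_{s+ds} - B_s) has mean 0. By the Itô isometry:
  Var( int_0^t f(s) dB_s ) = E[ (int_0^t f(s) dB_s)^2 ] = int_0^t f(s)^2 ds.
Here f(s) = cos(2*s), so f(s)^2 = cos(2*s)^2. Integrate:
  int_0^t (cos(2*s)^2) ds = t/2 + sin(4*t)/8.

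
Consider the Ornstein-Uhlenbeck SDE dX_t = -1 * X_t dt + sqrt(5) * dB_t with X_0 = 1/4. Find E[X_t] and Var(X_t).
E[X_t] = exp(-t)/4; Var(X_t) = 5/2 - 5*exp(-2*t)/2

The OU SDE dX = -theta X dt + sigma dB admits the integrating factor exp(theta t): d(exp(theta t) X_t) = sigma exp(theta t) dB_t. Integrating from 0 to t:
  X_t = x_0 * exp(-theta t) + sigma * int_0^t exp(-theta (t-s)) dB_s.
The Itô integral has mean 0 and (by the Itô isometry) variance sigma^2 * int_0^t exp(-2 theta (t - s)) ds = sigma^2 * (1 - exp(-2 theta t)) / (2 theta).
With theta = 1, sigma = sqrt(5), x_0 = 1/4:
  E[X_t] = 1/4 * exp(-1 t) = exp(-t)/4
  Var(X_t) = (sqrt(5))^2 * (1 - exp(-2*1 t)) / (2 * 1) = 5/2 - 5*exp(-2*t)/2.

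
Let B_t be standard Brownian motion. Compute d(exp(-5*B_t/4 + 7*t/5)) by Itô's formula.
d(exp(-5*B_t/4 + 7*t/5)) = (349*exp(-5*B_t/4 + 7*t/5)/160) dt + (-5*exp(-5*B_t/4 + 7*t/5)/4) dB_t

Itô's formula for f(t, x): d f(t, B_t) = (f_t + (1/2) f_xx) dt + f_x dB_t. Compute partials of f(t, x) = exp(7*t/5 - 5*x/4):
  f_t(t,x)  = 7*exp(7*t/5 - 5*x/4)/5
  f_x(t,x)  = -5*exp(7*t/5 - 5*x/4)/4
  f_xx(t,x) = 25*exp(7*t/5 - 5*x/4)/16
Assemble drift = f_t + (1/2) f_xx = 349*exp(7*t/5 - 5*x/4)/160 and diffusion = f_x = -5*exp(7*t/5 - 5*x/4)/4. Substituting x = B_t:
  d(exp(-5*B_t/4 + 7*t/5)) = (349*exp(-5*B_t/4 + 7*t/5)/160) dt + (-5*exp(-5*B_t/4 + 7*t/5)/4) dB_t.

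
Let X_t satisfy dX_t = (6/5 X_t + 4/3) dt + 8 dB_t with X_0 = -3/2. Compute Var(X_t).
Var(X_t) = 80*exp(12*t/5)/3 - 80/3

The variance V(t) = Var(X_t) satisfies V'(t) = 2 a V(t) + c^2 with V(0) = 0 (drift coefficient is linear in X, diffusion is constant). With a = 6/5, c = 8, the solution is
  V(t) = (c^2 / (2 a)) * (exp(2 a t) - 1)
       = (8^2 / (2*(6/5))) * (exp((12/5) t) - 1)
       = 80*exp(12*t/5)/3 - 80/3.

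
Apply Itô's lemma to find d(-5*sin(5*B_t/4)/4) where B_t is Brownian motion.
d(-5*sin(5*B_t/4)/4) = (125*sin(5*B_t/4)/128) dt + (-25*cos(5*B_t/4)/16) dB_t

Itô's formula for f(B_t) gives d f(B_t) = f'(B_t) dB_t + (1/2) f''(B_t) dt. Compute derivatives of f(x) = -5*sin(5*x/4)/4:
  f'(x)  = -25*cos(5*x/4)/16
  f''(x) = 125*sin(5*x/4)/64
Substitute x = B_t and multiply the f'' term by 1/2:
  drift     = (1/2) * (125*sin(5*x/4)/64) evaluated at B_t = 125*sin(5*B_t/4)/128
  diffusion = (-25*cos(5*x/4)/16) evaluated at B_t = -25*cos(5*B_t/4)/16
Therefore d(-5*sin(5*B_t/4)/4) = (125*sin(5*B_t/4)/128) dt + (-25*cos(5*B_t/4)/16) dB_t.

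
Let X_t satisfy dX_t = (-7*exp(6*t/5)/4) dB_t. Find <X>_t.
<X>_t = 245*exp(12*t/5)/192 - 245/192

For an Itô process dX_t = a(t) dt + b(t) dB_t, the quadratic variation is <X>_t = int_0^t b(s)^2 ds (the drift term does not contribute). Here b(s) = -7*exp(6*s/5)/4, so
  b(s)^2 = 49*exp(12*s/5)/16.
Integrating from 0 to t:
  <X>_t = int_0^t (49*exp(12*s/5)/16) ds = 245*exp(12*t/5)/192 - 245/192.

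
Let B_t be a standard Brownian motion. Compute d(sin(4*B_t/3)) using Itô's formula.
d(sin(4*B_t/3)) = (-8*sin(4*B_t/3)/9) dt + (4*cos(4*B_t/3)/3) dB_t

Itô's formula for f(B_t) gives d f(B_t) = f'(B_t) dB_t + (1/2) f''(B_t) dt. Compute derivatives of f(x) = sin(4*x/3):
  f'(x)  = 4*cos(4*x/3)/3
  f''(x) = -16*sin(4*x/3)/9
Substitute x = B_t and multiply the f'' term by 1/2:
  drift     = (1/2) * (-16*sin(4*x/3)/9) evaluated at B_t = -8*sin(4*B_t/3)/9
  diffusion = (4*cos(4*x/3)/3) evaluated at B_t = 4*cos(4*B_t/3)/3
Therefore d(sin(4*B_t/3)) = (-8*sin(4*B_t/3)/9) dt + (4*cos(4*B_t/3)/3) dB_t.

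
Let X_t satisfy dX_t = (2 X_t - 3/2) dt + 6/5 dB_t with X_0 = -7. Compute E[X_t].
E[X_t] = 3/4 - 31*exp(2*t)/4

Taking expectations and using E[dB_t] = 0, the mean m(t) = E[X_t] satisfies the ODE m'(t) = a m(t) + b with m(0) = x_0. With a = 2, b = -3/2, x_0 = -7, the solution is
  m(t) = x_0 * exp(a t) + (b/a) * (exp(a t) - 1)
       = (-7) * exp(2 t) + ((-3/2)/2) * (exp(2 t) - 1)
       = 3/4 - 31*exp(2*t)/4.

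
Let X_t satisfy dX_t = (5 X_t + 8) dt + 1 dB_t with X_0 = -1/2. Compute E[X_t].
E[X_t] = 11*exp(5*t)/10 - 8/5

Taking expectations and using E[dB_t] = 0, the mean m(t) = E[X_t] satisfies the ODE m'(t) = a m(t) + b with m(0) = x_0. With a = 5, b = 8, x_0 = -1/2, the solution is
  m(t) = x_0 * exp(a t) + (b/a) * (exp(a t) - 1)
       = (-1/2) * exp(5 t) + (8/5) * (exp(5 t) - 1)
       = 11*exp(5*t)/10 - 8/5.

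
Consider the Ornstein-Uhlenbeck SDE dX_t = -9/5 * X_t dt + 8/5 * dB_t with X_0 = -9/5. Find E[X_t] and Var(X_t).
E[X_t] = -9*exp(-9*t/5)/5; Var(X_t) = 32/45 - 32*exp(-18*t/5)/45

The OU SDE dX = -theta X dt + sigma dB admits the integrating factor exp(theta t): d(exp(theta t) X_t) = sigma exp(theta t) dB_t. Integrating from 0 to t:
  X_t = x_0 * exp(-theta t) + sigma * int_0^t exp(-theta (t-s)) dB_s.
The Itô integral has mean 0 and (by the Itô isometry) variance sigma^2 * int_0^t exp(-2 theta (t - s)) ds = sigma^2 * (1 - exp(-2 theta t)) / (2 theta).
With theta = 9/5, sigma = 8/5, x_0 = -9/5:
  E[X_t] = -9/5 * exp(-9/5 t) = -9*exp(-9*t/5)/5
  Var(X_t) = (8/5)^2 * (1 - exp(-2*9/5 t)) / (2 * 9/5) = 32/45 - 32*exp(-18*t/5)/45.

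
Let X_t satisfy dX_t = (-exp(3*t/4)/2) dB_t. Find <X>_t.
<X>_t = exp(3*t/2)/6 - 1/6

For an Itô process dX_t = a(t) dt + b(t) dB_t, the quadratic variation is <X>_t = int_0^t b(s)^2 ds (the drift term does not contribute). Here b(s) = -exp(3*s/4)/2, so
  b(s)^2 = exp(3*s/2)/4.
Integrating from 0 to t:
  <X>_t = int_0^t (exp(3*s/2)/4) ds = exp(3*t/2)/6 - 1/6.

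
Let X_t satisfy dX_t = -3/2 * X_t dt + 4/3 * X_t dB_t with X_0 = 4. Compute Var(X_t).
Var(X_t) = (16*exp(16*t/9) - 16)*exp(-3*t)

For GBM dX = mu X dt + sigma X dB with X_0 = x_0, apply Itô to Y = log X: dY = (mu - sigma^2/2) dt + sigma dB, so Y_t = log(x_0) + (mu - sigma^2/2) t + sigma B_t and hence X_t = x_0 * exp((mu - sigma^2/2) t + sigma B_t).
With mu = -3/2, sigma = 4/3, x_0 = 4, this gives:
  X_t = 4 * exp((-43/18) * t + (4/3) * B_t).
Since sigma*B_t ~ Normal(0, sigma^2 t), E[exp(sigma*B_t)] = exp(sigma^2 t / 2); so E[X_t] = x_0 * exp((mu - sigma^2/2) t) * exp(sigma^2 t / 2) = x_0 * exp(mu t) = 4*exp(-3*t/2).
Var(X_t) = E[X_t^2] - (E[X_t])^2 = x_0^2 * exp(2 mu t) * (exp(sigma^2 t) - 1) = (16*exp(16*t/9) - 16)*exp(-3*t).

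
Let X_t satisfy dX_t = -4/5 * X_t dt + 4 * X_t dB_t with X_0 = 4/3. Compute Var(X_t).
Var(X_t) = (16*exp(16*t) - 16)*exp(-8*t/5)/9

For GBM dX = mu X dt + sigma X dB with X_0 = x_0, apply Itô to Y = log X: dY = (mu - sigma^2/2) dt + sigma dB, so Y_t = log(x_0) + (mu - sigma^2/2) t + sigma B_t and hence X_t = x_0 * exp((mu - sigma^2/2) t + sigma B_t).
With mu = -4/5, sigma = 4, x_0 = 4/3, this gives:
  X_t = 4/3 * exp((-44/5) * t + (4) * B_t).
Since sigma*B_t ~ Normal(0, sigma^2 t), E[exp(sigma*B_t)] = exp(sigma^2 t / 2); so E[X_t] = x_0 * exp((mu - sigma^2/2) t) * exp(sigma^2 t / 2) = x_0 * exp(mu t) = 4*exp(-4*t/5)/3.
Var(X_t) = E[X_t^2] - (E[X_t])^2 = x_0^2 * exp(2 mu t) * (exp(sigma^2 t) - 1) = (16*exp(16*t) - 16)*exp(-8*t/5)/9.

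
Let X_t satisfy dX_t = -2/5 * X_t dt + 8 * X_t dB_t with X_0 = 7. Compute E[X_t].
E[X_t] = 7*exp(-2*t/5)

For GBM dX = mu X dt + sigma X dB with X_0 = x_0, apply Itô to Y = log X: dY = (mu - sigma^2/2) dt + sigma dB, so Y_t = log(x_0) + (mu - sigma^2/2) t + sigma B_t and hence X_t = x_0 * exp((mu - sigma^2/2) t + sigma B_t).
With mu = -2/5, sigma = 8, x_0 = 7, this gives:
  X_t = 7 * exp((-162/5) * t + (8) * B_t).
Since sigma*B_t ~ Normal(0, sigma^2 t), E[exp(sigma*B_t)] = exp(sigma^2 t / 2); so E[X_t] = x_0 * exp((mu - sigma^2/2) t) * exp(sigma^2 t / 2) = x_0 * exp(mu t) = 7*exp(-2*t/5).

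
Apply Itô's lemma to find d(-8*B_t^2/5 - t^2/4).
d(-8*B_t^2/5 - t^2/4) = (-t/2 - 8/5) dt + (-16*B_t/5) dB_t

Itô's formula for f(t, x): d f(t, B_t) = (f_t + (1/2) f_xx) dt + f_x dB_t. Compute partials of f(t, x) = -t^2/4 - 8*x^2/5:
  f_t(t,x)  = -t/2
  f_x(t,x)  = -16*x/5
  f_xx(t,x) = -16/5
Assemble drift = f_t + (1/2) f_xx = -t/2 - 8/5 and diffusion = f_x = -16*x/5. Substituting x = B_t:
  d(-8*B_t^2/5 - t^2/4) = (-t/2 - 8/5) dt + (-16*B_t/5) dB_t.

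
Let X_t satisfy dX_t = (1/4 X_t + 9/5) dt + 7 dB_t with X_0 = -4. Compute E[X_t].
E[X_t] = 16*exp(t/4)/5 - 36/5

Taking expectations and using E[dB_t] = 0, the mean m(t) = E[X_t] satisfies the ODE m'(t) = a m(t) + b with m(0) = x_0. With a = 1/4, b = 9/5, x_0 = -4, the solution is
  m(t) = x_0 * exp(a t) + (b/a) * (exp(a t) - 1)
       = (-4) * exp((1/4) t) + ((9/5)/(1/4)) * (exp((1/4) t) - 1)
       = 16*exp(t/4)/5 - 36/5.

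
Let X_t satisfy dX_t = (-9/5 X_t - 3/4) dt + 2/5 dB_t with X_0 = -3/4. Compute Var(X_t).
Var(X_t) = 2/45 - 2*exp(-18*t/5)/45

The variance V(t) = Var(X_t) satisfies V'(t) = 2 a V(t) + c^2 with V(0) = 0 (drift coefficient is linear in X, diffusion is constant). With a = -9/5, c = 2/5, the solution is
  V(t) = (c^2 / (2 a)) * (exp(2 a t) - 1)
       = ((2/5)^2 / (2*(-9/5))) * (exp((-18/5) t) - 1)
       = 2/45 - 2*exp(-18*t/5)/45.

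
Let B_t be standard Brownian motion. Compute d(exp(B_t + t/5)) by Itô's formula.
d(exp(B_t + t/5)) = (7*exp(B_t + t/5)/10) dt + (exp(B_t + t/5)) dB_t

Itô's formula for f(t, x): d f(t, B_t) = (f_t + (1/2) f_xx) dt + f_x dB_t. Compute partials of f(t, x) = exp(t/5 + x):
  f_t(t,x)  = exp(t/5 + x)/5
  f_x(t,x)  = exp(t/5 + x)
  f_xx(t,x) = exp(t/5 + x)
Assemble drift = f_t + (1/2) f_xx = 7*exp(t/5 + x)/10 and diffusion = f_x = exp(t/5 + x). Substituting x = B_t:
  d(exp(B_t + t/5)) = (7*exp(B_t + t/5)/10) dt + (exp(B_t + t/5)) dB_t.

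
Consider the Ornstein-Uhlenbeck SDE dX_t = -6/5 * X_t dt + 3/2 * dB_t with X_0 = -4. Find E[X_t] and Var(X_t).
E[X_t] = -4*exp(-6*t/5); Var(X_t) = 15/16 - 15*exp(-12*t/5)/16

The OU SDE dX = -theta X dt + sigma dB admits the integrating factor exp(theta t): d(exp(theta t) X_t) = sigma exp(theta t) dB_t. Integrating from 0 to t:
  X_t = x_0 * exp(-theta t) + sigma * int_0^t exp(-theta (t-s)) dB_s.
The Itô integral has mean 0 and (by the Itô isometry) variance sigma^2 * int_0^t exp(-2 theta (t - s)) ds = sigma^2 * (1 - exp(-2 theta t)) / (2 theta).
With theta = 6/5, sigma = 3/2, x_0 = -4:
  E[X_t] = -4 * exp(-6/5 t) = -4*exp(-6*t/5)
  Var(X_t) = (3/2)^2 * (1 - exp(-2*6/5 t)) / (2 * 6/5) = 15/16 - 15*exp(-12*t/5)/16.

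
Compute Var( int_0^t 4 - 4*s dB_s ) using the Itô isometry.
Var = 16*t*(t^2 - 3*t + 3)/3

The Itô integral of a deterministic integrand f(s) has mean 0 because each increment f(s) * (B_{s+ds} - B_s) has mean 0. By the Itô isometry:
  Var( int_0^t f(s) dB_s ) = E[ (int_0^t f(s) dB_s)^2 ] = int_0^t f(s)^2 ds.
Here f(s) = 4 - 4*s, so f(s)^2 = 16*(s - 1)^2. Integrate:
  int_0^t (16*(s - 1)^2) ds = 16*t*(t^2 - 3*t + 3)/3.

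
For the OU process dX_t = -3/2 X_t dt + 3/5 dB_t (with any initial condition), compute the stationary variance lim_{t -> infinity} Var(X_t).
lim Var(X_t) = 3/25

The OU SDE dX = -theta X dt + sigma dB admits the integrating factor exp(theta t): d(exp(theta t) X_t) = sigma exp(theta t) dB_t. Integrating from 0 to t gives X_t = x_0 * exp(-theta t) + sigma * int_0^t exp(-theta (t-s)) dB_s for any initial x_0. The Itô integral has variance (by the Itô isometry) sigma^2 * int_0^t exp(-2 theta (t - s)) ds = sigma^2 * (1 - exp(-2 theta t)) / (2 theta), independent of x_0.
With theta = 3/2, sigma = 3/5:
  Var(X_t) = (3/5)^2 * (1 - exp(-2*3/2 t)) / (2 * 3/2) = 3/25 - 3*exp(-3*t)/25.
As t -> infinity, exp(-2*3/2 t) -> 0, so the stationary variance is sigma^2 / (2 theta) = 3/25.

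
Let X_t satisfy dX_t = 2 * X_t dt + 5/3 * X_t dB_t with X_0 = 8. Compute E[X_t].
E[X_t] = 8*exp(2*t)

For GBM dX = mu X dt + sigma X dB with X_0 = x_0, apply Itô to Y = log X: dY = (mu - sigma^2/2) dt + sigma dB, so Y_t = log(x_0) + (mu - sigma^2/2) t + sigma B_t and hence X_t = x_0 * exp((mu - sigma^2/2) t + sigma B_t).
With mu = 2, sigma = 5/3, x_0 = 8, this gives:
  X_t = 8 * exp((11/18) * t + (5/3) * B_t).
Since sigma*B_t ~ Normal(0, sigma^2 t), E[exp(sigma*B_t)] = exp(sigma^2 t / 2); so E[X_t] = x_0 * exp((mu - sigma^2/2) t) * exp(sigma^2 t / 2) = x_0 * exp(mu t) = 8*exp(2*t).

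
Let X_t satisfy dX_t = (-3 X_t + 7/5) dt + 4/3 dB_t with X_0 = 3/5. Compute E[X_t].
E[X_t] = 7/15 + 2*exp(-3*t)/15

Taking expectations and using E[dB_t] = 0, the mean m(t) = E[X_t] satisfies the ODE m'(t) = a m(t) + b with m(0) = x_0. With a = -3, b = 7/5, x_0 = 3/5, the solution is
  m(t) = x_0 * exp(a t) + (b/a) * (exp(a t) - 1)
       = (3/5) * exp((-3) t) + ((7/5)/(-3)) * (exp((-3) t) - 1)
       = 7/15 + 2*exp(-3*t)/15.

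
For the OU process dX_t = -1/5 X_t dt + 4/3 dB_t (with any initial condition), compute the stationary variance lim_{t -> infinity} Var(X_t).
lim Var(X_t) = 40/9

The OU SDE dX = -theta X dt + sigma dB admits the integrating factor exp(theta t): d(exp(theta t) X_t) = sigma exp(theta t) dB_t. Integrating from 0 to t gives X_t = x_0 * exp(-theta t) + sigma * int_0^t exp(-theta (t-s)) dB_s for any initial x_0. The Itô integral has variance (by the Itô isometry) sigma^2 * int_0^t exp(-2 theta (t - s)) ds = sigma^2 * (1 - exp(-2 theta t)) / (2 theta), independent of x_0.
With theta = 1/5, sigma = 4/3:
  Var(X_t) = (4/3)^2 * (1 - exp(-2*1/5 t)) / (2 * 1/5) = 40/9 - 40*exp(-2*t/5)/9.
As t -> infinity, exp(-2*1/5 t) -> 0, so the stationary variance is sigma^2 / (2 theta) = 40/9.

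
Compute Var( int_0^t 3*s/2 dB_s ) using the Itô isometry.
Var = 3*t^3/4

The Itô integral of a deterministic integrand f(s) has mean 0 because each increment f(s) * (B_{s+ds} - B_s) has mean 0. By the Itô isometry:
  Var( int_0^t f(s) dB_s ) = E[ (int_0^t f(s) dB_s)^2 ] = int_0^t f(s)^2 ds.
Here f(s) = 3*s/2, so f(s)^2 = 9*s^2/4. Integrate:
  int_0^t (9*s^2/4) ds = 3*t^3/4.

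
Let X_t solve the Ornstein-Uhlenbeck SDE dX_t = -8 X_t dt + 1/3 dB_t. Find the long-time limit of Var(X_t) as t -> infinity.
lim Var(X_t) = 1/144

The OU SDE dX = -theta X dt + sigma dB admits the integrating factor exp(theta t): d(exp(theta t) X_t) = sigma exp(theta t) dB_t. Integrating from 0 to t gives X_t = x_0 * exp(-theta t) + sigma * int_0^t exp(-theta (t-s)) dB_s for any initial x_0. The Itô integral has variance (by the Itô isometry) sigma^2 * int_0^t exp(-2 theta (t - s)) ds = sigma^2 * (1 - exp(-2 theta t)) / (2 theta), independent of x_0.
With theta = 8, sigma = 1/3:
  Var(X_t) = (1/3)^2 * (1 - exp(-2*8 t)) / (2 * 8) = 1/144 - exp(-16*t)/144.
As t -> infinity, exp(-2*8 t) -> 0, so the stationary variance is sigma^2 / (2 theta) = 1/144.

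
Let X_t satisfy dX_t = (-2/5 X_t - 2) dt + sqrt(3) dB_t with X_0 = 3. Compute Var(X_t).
Var(X_t) = 15/4 - 15*exp(-4*t/5)/4

The variance V(t) = Var(X_t) satisfies V'(t) = 2 a V(t) + c^2 with V(0) = 0 (drift coefficient is linear in X, diffusion is constant). With a = -2/5, c = sqrt(3), the solution is
  V(t) = (c^2 / (2 a)) * (exp(2 a t) - 1)
       = (sqrt(3)^2 / (2*(-2/5))) * (exp((-4/5) t) - 1)
       = 15/4 - 15*exp(-4*t/5)/4.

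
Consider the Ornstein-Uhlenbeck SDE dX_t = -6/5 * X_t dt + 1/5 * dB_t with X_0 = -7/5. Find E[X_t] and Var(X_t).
E[X_t] = -7*exp(-6*t/5)/5; Var(X_t) = 1/60 - exp(-12*t/5)/60

The OU SDE dX = -theta X dt + sigma dB admits the integrating factor exp(theta t): d(exp(theta t) X_t) = sigma exp(theta t) dB_t. Integrating from 0 to t:
  X_t = x_0 * exp(-theta t) + sigma * int_0^t exp(-theta (t-s)) dB_s.
The Itô integral has mean 0 and (by the Itô isometry) variance sigma^2 * int_0^t exp(-2 theta (t - s)) ds = sigma^2 * (1 - exp(-2 theta t)) / (2 theta).
With theta = 6/5, sigma = 1/5, x_0 = -7/5:
  E[X_t] = -7/5 * exp(-6/5 t) = -7*exp(-6*t/5)/5
  Var(X_t) = (1/5)^2 * (1 - exp(-2*6/5 t)) / (2 * 6/5) = 1/60 - exp(-12*t/5)/60.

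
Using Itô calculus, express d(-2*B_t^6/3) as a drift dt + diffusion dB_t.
d(-2*B_t^6/3) = (-10*B_t^4) dt + (-4*B_t^5) dB_t

Itô's formula for f(B_t) gives d f(B_t) = f'(B_t) dB_t + (1/2) f''(B_t) dt. Compute derivatives of f(x) = -2*x^6/3:
  f'(x)  = -4*x^5
  f''(x) = -20*x^4
Substitute x = B_t and multiply the f'' term by 1/2:
  drift     = (1/2) * (-20*x^4) evaluated at B_t = -10*B_t^4
  diffusion = (-4*x^5) evaluated at B_t = -4*B_t^5
Therefore d(-2*B_t^6/3) = (-10*B_t^4) dt + (-4*B_t^5) dB_t.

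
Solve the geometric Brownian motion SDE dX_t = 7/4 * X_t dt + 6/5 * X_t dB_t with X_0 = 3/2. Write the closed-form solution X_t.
X_t = 3/2 * exp((103/100) * t + (6/5) * B_t)

For GBM dX = mu X dt + sigma X dB with X_0 = x_0, apply Itô to Y = log X: dY = (mu - sigma^2/2) dt + sigma dB, so Y_t = log(x_0) + (mu - sigma^2/2) t + sigma B_t and hence X_t = x_0 * exp((mu - sigma^2/2) t + sigma B_t).
With mu = 7/4, sigma = 6/5, x_0 = 3/2, this gives:
  X_t = 3/2 * exp((103/100) * t + (6/5) * B_t).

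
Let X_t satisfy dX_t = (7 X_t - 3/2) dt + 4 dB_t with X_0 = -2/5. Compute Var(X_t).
Var(X_t) = 8*exp(14*t)/7 - 8/7

The variance V(t) = Var(X_t) satisfies V'(t) = 2 a V(t) + c^2 with V(0) = 0 (drift coefficient is linear in X, diffusion is constant). With a = 7, c = 4, the solution is
  V(t) = (c^2 / (2 a)) * (exp(2 a t) - 1)
       = (4^2 / (2*7)) * (exp(14 t) - 1)
       = 8*exp(14*t)/7 - 8/7.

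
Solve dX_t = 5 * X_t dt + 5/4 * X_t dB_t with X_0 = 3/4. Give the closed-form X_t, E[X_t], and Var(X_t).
X_t = 3/4 * exp((135/32) t + (5/4) B_t); E[X_t] = 3*exp(5*t)/4; Var(X_t) = 9*(exp(25*t/16) - 1)*exp(10*t)/16

For GBM dX = mu X dt + sigma X dB with X_0 = x_0, apply Itô to Y = log X: dY = (mu - sigma^2/2) dt + sigma dB, so Y_t = log(x_0) + (mu - sigma^2/2) t + sigma B_t and hence X_t = x_0 * exp((mu - sigma^2/2) t + sigma B_t).
With mu = 5, sigma = 5/4, x_0 = 3/4, this gives:
  X_t = 3/4 * exp((135/32) * t + (5/4) * B_t).
Since sigma*B_t ~ Normal(0, sigma^2 t), E[exp(sigma*B_t)] = exp(sigma^2 t / 2); so E[X_t] = x_0 * exp((mu - sigma^2/2) t) * exp(sigma^2 t / 2) = x_0 * exp(mu t) = 3*exp(5*t)/4.
Var(X_t) = E[X_t^2] - (E[X_t])^2 = x_0^2 * exp(2 mu t) * (exp(sigma^2 t) - 1) = 9*(exp(25*t/16) - 1)*exp(10*t)/16.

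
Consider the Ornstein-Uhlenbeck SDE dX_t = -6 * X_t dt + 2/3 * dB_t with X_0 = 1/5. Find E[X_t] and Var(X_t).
E[X_t] = exp(-6*t)/5; Var(X_t) = 1/27 - exp(-12*t)/27

The OU SDE dX = -theta X dt + sigma dB admits the integrating factor exp(theta t): d(exp(theta t) X_t) = sigma exp(theta t) dB_t. Integrating from 0 to t:
  X_t = x_0 * exp(-theta t) + sigma * int_0^t exp(-theta (t-s)) dB_s.
The Itô integral has mean 0 and (by the Itô isometry) variance sigma^2 * int_0^t exp(-2 theta (t - s)) ds = sigma^2 * (1 - exp(-2 theta t)) / (2 theta).
With theta = 6, sigma = 2/3, x_0 = 1/5:
  E[X_t] = 1/5 * exp(-6 t) = exp(-6*t)/5
  Var(X_t) = (2/3)^2 * (1 - exp(-2*6 t)) / (2 * 6) = 1/27 - exp(-12*t)/27.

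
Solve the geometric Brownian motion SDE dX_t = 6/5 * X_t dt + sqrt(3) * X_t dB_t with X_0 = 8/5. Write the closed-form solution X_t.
X_t = 8/5 * exp((-3/10) * t + (sqrt(3)) * B_t)

For GBM dX = mu X dt + sigma X dB with X_0 = x_0, apply Itô to Y = log X: dY = (mu - sigma^2/2) dt + sigma dB, so Y_t = log(x_0) + (mu - sigma^2/2) t + sigma B_t and hence X_t = x_0 * exp((mu - sigma^2/2) t + sigma B_t).
With mu = 6/5, sigma = sqrt(3), x_0 = 8/5, this gives:
  X_t = 8/5 * exp((-3/10) * t + (sqrt(3)) * B_t).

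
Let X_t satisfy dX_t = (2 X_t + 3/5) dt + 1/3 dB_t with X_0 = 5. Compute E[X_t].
E[X_t] = 53*exp(2*t)/10 - 3/10

Taking expectations and using E[dB_t] = 0, the mean m(t) = E[X_t] satisfies the ODE m'(t) = a m(t) + b with m(0) = x_0. With a = 2, b = 3/5, x_0 = 5, the solution is
  m(t) = x_0 * exp(a t) + (b/a) * (exp(a t) - 1)
       = 5 * exp(2 t) + ((3/5)/2) * (exp(2 t) - 1)
       = 53*exp(2*t)/10 - 3/10.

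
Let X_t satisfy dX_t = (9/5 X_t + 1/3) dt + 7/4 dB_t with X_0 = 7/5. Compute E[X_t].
E[X_t] = 214*exp(9*t/5)/135 - 5/27

Taking expectations and using E[dB_t] = 0, the mean m(t) = E[X_t] satisfies the ODE m'(t) = a m(t) + b with m(0) = x_0. With a = 9/5, b = 1/3, x_0 = 7/5, the solution is
  m(t) = x_0 * exp(a t) + (b/a) * (exp(a t) - 1)
       = (7/5) * exp((9/5) t) + ((1/3)/(9/5)) * (exp((9/5) t) - 1)
       = 214*exp(9*t/5)/135 - 5/27.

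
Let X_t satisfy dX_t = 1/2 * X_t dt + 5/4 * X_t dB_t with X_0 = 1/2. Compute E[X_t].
E[X_t] = exp(t/2)/2

For GBM dX = mu X dt + sigma X dB with X_0 = x_0, apply Itô to Y = log X: dY = (mu - sigma^2/2) dt + sigma dB, so Y_t = log(x_0) + (mu - sigma^2/2) t + sigma B_t and hence X_t = x_0 * exp((mu - sigma^2/2) t + sigma B_t).
With mu = 1/2, sigma = 5/4, x_0 = 1/2, this gives:
  X_t = 1/2 * exp((-9/32) * t + (5/4) * B_t).
Since sigma*B_t ~ Normal(0, sigma^2 t), E[exp(sigma*B_t)] = exp(sigma^2 t / 2); so E[X_t] = x_0 * exp((mu - sigma^2/2) t) * exp(sigma^2 t / 2) = x_0 * exp(mu t) = exp(t/2)/2.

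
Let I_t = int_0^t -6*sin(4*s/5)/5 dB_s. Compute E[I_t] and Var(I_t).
E[I_t] = 0; Var(I_t) = 18*t/25 - 9*sin(4*t/5)*cos(4*t/5)/10

The Itô integral of a deterministic integrand f(s) has mean 0 because each increment f(s) * (B_{s+ds} - B_s) has mean 0. By the Itô isometry:
  Var( int_0^t f(s) dB_s ) = E[ (int_0^t f(s) dB_s)^2 ] = int_0^t f(s)^2 ds.
Here f(s) = -6*sin(4*s/5)/5, so f(s)^2 = 36*sin(4*s/5)^2/25. Integrate:
  int_0^t (36*sin(4*s/5)^2/25) ds = 18*t/25 - 9*sin(4*t/5)*cos(4*t/5)/10.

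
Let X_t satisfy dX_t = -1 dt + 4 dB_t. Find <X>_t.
<X>_t = 16*t

For an Itô process dX_t = a(t) dt + b(t) dB_t, the quadratic variation is <X>_t = int_0^t b(s)^2 ds (the drift term does not contribute). Here b(s) = 4, so
  b(s)^2 = 16.
Integrating from 0 to t:
  <X>_t = int_0^t (16) ds = 16*t.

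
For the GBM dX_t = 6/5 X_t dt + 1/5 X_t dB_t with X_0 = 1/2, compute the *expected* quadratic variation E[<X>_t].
E[<X>_t] = exp(61*t/25)/244 - 1/244

<X>_t = int_0^t ((1/5) * X_s)^2 ds. Taking expectation inside the integral: E[<X>_t] = (1/5)^2 * int_0^t E[X_s^2] ds. For GBM, E[X_s^2] = x_0^2 * exp((2 mu + sigma^2) s). Integrating:
  E[<X>_t] = (1/5)^2 * (1/2)^2 * (exp((2*(6/5) + (1/5)^2) t) - 1) / (2*(6/5) + (1/5)^2)
           = (1/5)^2 * (1/2)^2 * (exp((61/25) t) - 1) / (61/25) = exp(61*t/25)/244 - 1/244.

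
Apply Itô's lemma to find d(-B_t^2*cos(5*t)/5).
d(-B_t^2*cos(5*t)/5) = (B_t^2*sin(5*t) - cos(5*t)/5) dt + (-2*B_t*cos(5*t)/5) dB_t

Itô's formula for f(t, x): d f(t, B_t) = (f_t + (1/2) f_xx) dt + f_x dB_t. Compute partials of f(t, x) = -x^2*cos(5*t)/5:
  f_t(t,x)  = x^2*sin(5*t)
  f_x(t,x)  = -2*x*cos(5*t)/5
  f_xx(t,x) = -2*cos(5*t)/5
Assemble drift = f_t + (1/2) f_xx = x^2*sin(5*t) - cos(5*t)/5 and diffusion = f_x = -2*x*cos(5*t)/5. Substituting x = B_t:
  d(-B_t^2*cos(5*t)/5) = (B_t^2*sin(5*t) - cos(5*t)/5) dt + (-2*B_t*cos(5*t)/5) dB_t.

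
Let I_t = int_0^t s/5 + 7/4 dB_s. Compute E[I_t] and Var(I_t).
E[I_t] = 0; Var(I_t) = t*(16*t^2 + 420*t + 3675)/1200

The Itô integral of a deterministic integrand f(s) has mean 0 because each increment f(s) * (B_{s+ds} - B_s) has mean 0. By the Itô isometry:
  Var( int_0^t f(s) dB_s ) = E[ (int_0^t f(s) dB_s)^2 ] = int_0^t f(s)^2 ds.
Here f(s) = s/5 + 7/4, so f(s)^2 = (4*s + 35)^2/400. Integrate:
  int_0^t ((4*s + 35)^2/400) ds = t*(16*t^2 + 420*t + 3675)/1200.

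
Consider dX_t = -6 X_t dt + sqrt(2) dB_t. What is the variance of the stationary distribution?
lim Var(X_t) = 1/6

The OU SDE dX = -theta X dt + sigma dB admits the integrating factor exp(theta t): d(exp(theta t) X_t) = sigma exp(theta t) dB_t. Integrating from 0 to t gives X_t = x_0 * exp(-theta t) + sigma * int_0^t exp(-theta (t-s)) dB_s for any initial x_0. The Itô integral has variance (by the Itô isometry) sigma^2 * int_0^t exp(-2 theta (t - s)) ds = sigma^2 * (1 - exp(-2 theta t)) / (2 theta), independent of x_0.
With theta = 6, sigma = sqrt(2):
  Var(X_t) = (sqrt(2))^2 * (1 - exp(-2*6 t)) / (2 * 6) = 1/6 - exp(-12*t)/6.
As t -> infinity, exp(-2*6 t) -> 0, so the stationary variance is sigma^2 / (2 theta) = 1/6.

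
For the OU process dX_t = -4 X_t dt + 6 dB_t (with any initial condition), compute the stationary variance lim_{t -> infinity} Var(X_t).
lim Var(X_t) = 9/2

The OU SDE dX = -theta X dt + sigma dB admits the integrating factor exp(theta t): d(exp(theta t) X_t) = sigma exp(theta t) dB_t. Integrating from 0 to t gives X_t = x_0 * exp(-theta t) + sigma * int_0^t exp(-theta (t-s)) dB_s for any initial x_0. The Itô integral has variance (by the Itô isometry) sigma^2 * int_0^t exp(-2 theta (t - s)) ds = sigma^2 * (1 - exp(-2 theta t)) / (2 theta), independent of x_0.
With theta = 4, sigma = 6:
  Var(X_t) = (6)^2 * (1 - exp(-2*4 t)) / (2 * 4) = 9/2 - 9*exp(-8*t)/2.
As t -> infinity, exp(-2*4 t) -> 0, so the stationary variance is sigma^2 / (2 theta) = 9/2.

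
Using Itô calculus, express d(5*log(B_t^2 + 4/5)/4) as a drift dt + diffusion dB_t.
d(5*log(B_t^2 + 4/5)/4) = (25*(4 - 5*B_t^2)/(4*(5*B_t^2 + 4)^2)) dt + (25*B_t/(2*(5*B_t^2 + 4))) dB_t

Itô's formula for f(B_t) gives d f(B_t) = f'(B_t) dB_t + (1/2) f''(B_t) dt. Compute derivatives of f(x) = 5*log(x^2 + 4/5)/4:
  f'(x)  = 25*x/(2*(5*x^2 + 4))
  f''(x) = 25*(4 - 5*x^2)/(2*(5*x^2 + 4)^2)
Substitute x = B_t and multiply the f'' term by 1/2:
  drift     = (1/2) * (25*(4 - 5*x^2)/(2*(5*x^2 + 4)^2)) evaluated at B_t = 25*(4 - 5*B_t^2)/(4*(5*B_t^2 + 4)^2)
  diffusion = (25*x/(2*(5*x^2 + 4))) evaluated at B_t = 25*B_t/(2*(5*B_t^2 + 4))
Therefore d(5*log(B_t^2 + 4/5)/4) = (25*(4 - 5*B_t^2)/(4*(5*B_t^2 + 4)^2)) dt + (25*B_t/(2*(5*B_t^2 + 4))) dB_t.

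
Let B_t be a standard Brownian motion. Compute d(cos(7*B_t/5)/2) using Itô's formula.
d(cos(7*B_t/5)/2) = (-49*cos(7*B_t/5)/100) dt + (-7*sin(7*B_t/5)/10) dB_t

Itô's formula for f(B_t) gives d f(B_t) = f'(B_t) dB_t + (1/2) f''(B_t) dt. Compute derivatives of f(x) = cos(7*x/5)/2:
  f'(x)  = -7*sin(7*x/5)/10
  f''(x) = -49*cos(7*x/5)/50
Substitute x = B_t and multiply the f'' term by 1/2:
  drift     = (1/2) * (-49*cos(7*x/5)/50) evaluated at B_t = -49*cos(7*B_t/5)/100
  diffusion = (-7*sin(7*x/5)/10) evaluated at B_t = -7*sin(7*B_t/5)/10
Therefore d(cos(7*B_t/5)/2) = (-49*cos(7*B_t/5)/100) dt + (-7*sin(7*B_t/5)/10) dB_t.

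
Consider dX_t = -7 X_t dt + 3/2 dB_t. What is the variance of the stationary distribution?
lim Var(X_t) = 9/56

The OU SDE dX = -theta X dt + sigma dB admits the integrating factor exp(theta t): d(exp(theta t) X_t) = sigma exp(theta t) dB_t. Integrating from 0 to t gives X_t = x_0 * exp(-theta t) + sigma * int_0^t exp(-theta (t-s)) dB_s for any initial x_0. The Itô integral has variance (by the Itô isometry) sigma^2 * int_0^t exp(-2 theta (t - s)) ds = sigma^2 * (1 - exp(-2 theta t)) / (2 theta), independent of x_0.
With theta = 7, sigma = 3/2:
  Var(X_t) = (3/2)^2 * (1 - exp(-2*7 t)) / (2 * 7) = 9/56 - 9*exp(-14*t)/56.
As t -> infinity, exp(-2*7 t) -> 0, so the stationary variance is sigma^2 / (2 theta) = 9/56.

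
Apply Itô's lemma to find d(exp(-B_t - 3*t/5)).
d(exp(-B_t - 3*t/5)) = (-exp(-B_t - 3*t/5)/10) dt + (-exp(-B_t - 3*t/5)) dB_t

Itô's formula for f(t, x): d f(t, B_t) = (f_t + (1/2) f_xx) dt + f_x dB_t. Compute partials of f(t, x) = exp(-3*t/5 - x):
  f_t(t,x)  = -3*exp(-3*t/5 - x)/5
  f_x(t,x)  = -exp(-3*t/5 - x)
  f_xx(t,x) = exp(-3*t/5 - x)
Assemble drift = f_t + (1/2) f_xx = -exp(-3*t/5 - x)/10 and diffusion = f_x = -exp(-3*t/5 - x). Substituting x = B_t:
  d(exp(-B_t - 3*t/5)) = (-exp(-B_t - 3*t/5)/10) dt + (-exp(-B_t - 3*t/5)) dB_t.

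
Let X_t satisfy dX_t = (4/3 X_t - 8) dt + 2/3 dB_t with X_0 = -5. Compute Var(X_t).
Var(X_t) = exp(8*t/3)/6 - 1/6

The variance V(t) = Var(X_t) satisfies V'(t) = 2 a V(t) + c^2 with V(0) = 0 (drift coefficient is linear in X, diffusion is constant). With a = 4/3, c = 2/3, the solution is
  V(t) = (c^2 / (2 a)) * (exp(2 a t) - 1)
       = ((2/3)^2 / (2*(4/3))) * (exp((8/3) t) - 1)
       = exp(8*t/3)/6 - 1/6.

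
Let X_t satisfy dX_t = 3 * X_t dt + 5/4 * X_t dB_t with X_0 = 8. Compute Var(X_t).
Var(X_t) = 64*(exp(25*t/16) - 1)*exp(6*t)

For GBM dX = mu X dt + sigma X dB with X_0 = x_0, apply Itô to Y = log X: dY = (mu - sigma^2/2) dt + sigma dB, so Y_t = log(x_0) + (mu - sigma^2/2) t + sigma B_t and hence X_t = x_0 * exp((mu - sigma^2/2) t + sigma B_t).
With mu = 3, sigma = 5/4, x_0 = 8, this gives:
  X_t = 8 * exp((71/32) * t + (5/4) * B_t).
Since sigma*B_t ~ Normal(0, sigma^2 t), E[exp(sigma*B_t)] = exp(sigma^2 t / 2); so E[X_t] = x_0 * exp((mu - sigma^2/2) t) * exp(sigma^2 t / 2) = x_0 * exp(mu t) = 8*exp(3*t).
Var(X_t) = E[X_t^2] - (E[X_t])^2 = x_0^2 * exp(2 mu t) * (exp(sigma^2 t) - 1) = 64*(exp(25*t/16) - 1)*exp(6*t).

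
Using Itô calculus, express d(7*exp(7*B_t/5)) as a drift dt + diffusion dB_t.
d(7*exp(7*B_t/5)) = (343*exp(7*B_t/5)/50) dt + (49*exp(7*B_t/5)/5) dB_t

Itô's formula for f(B_t) gives d f(B_t) = f'(B_t) dB_t + (1/2) f''(B_t) dt. Compute derivatives of f(x) = 7*exp(7*x/5):
  f'(x)  = 49*exp(7*x/5)/5
  f''(x) = 343*exp(7*x/5)/25
Substitute x = B_t and multiply the f'' term by 1/2:
  drift     = (1/2) * (343*exp(7*x/5)/25) evaluated at B_t = 343*exp(7*B_t/5)/50
  diffusion = (49*exp(7*x/5)/5) evaluated at B_t = 49*exp(7*B_t/5)/5
Therefore d(7*exp(7*B_t/5)) = (343*exp(7*B_t/5)/50) dt + (49*exp(7*B_t/5)/5) dB_t.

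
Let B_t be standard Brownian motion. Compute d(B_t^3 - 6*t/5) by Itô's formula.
d(B_t^3 - 6*t/5) = (3*B_t - 6/5) dt + (3*B_t^2) dB_t

Itô's formula for f(t, x): d f(t, B_t) = (f_t + (1/2) f_xx) dt + f_x dB_t. Compute partials of f(t, x) = -6*t/5 + x^3:
  f_t(t,x)  = -6/5
  f_x(t,x)  = 3*x^2
  f_xx(t,x) = 6*x
Assemble drift = f_t + (1/2) f_xx = 3*x - 6/5 and diffusion = f_x = 3*x^2. Substituting x = B_t:
  d(B_t^3 - 6*t/5) = (3*B_t - 6/5) dt + (3*B_t^2) dB_t.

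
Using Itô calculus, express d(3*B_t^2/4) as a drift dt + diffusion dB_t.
d(3*B_t^2/4) = (3/4) dt + (3*B_t/2) dB_t

Itô's formula for f(B_t) gives d f(B_t) = f'(B_t) dB_t + (1/2) f''(B_t) dt. Compute derivatives of f(x) = 3*x^2/4:
  f'(x)  = 3*x/2
  f''(x) = 3/2
Substitute x = B_t and multiply the f'' term by 1/2:
  drift     = (1/2) * (3/2) evaluated at B_t = 3/4
  diffusion = (3*x/2) evaluated at B_t = 3*B_t/2
Therefore d(3*B_t^2/4) = (3/4) dt + (3*B_t/2) dB_t.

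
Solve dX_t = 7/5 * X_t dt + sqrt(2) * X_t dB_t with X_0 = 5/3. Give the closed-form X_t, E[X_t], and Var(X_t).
X_t = 5/3 * exp((2/5) t + (sqrt(2)) B_t); E[X_t] = 5*exp(7*t/5)/3; Var(X_t) = 25*(exp(2*t) - 1)*exp(14*t/5)/9

For GBM dX = mu X dt + sigma X dB with X_0 = x_0, apply Itô to Y = log X: dY = (mu - sigma^2/2) dt + sigma dB, so Y_t = log(x_0) + (mu - sigma^2/2) t + sigma B_t and hence X_t = x_0 * exp((mu - sigma^2/2) t + sigma B_t).
With mu = 7/5, sigma = sqrt(2), x_0 = 5/3, this gives:
  X_t = 5/3 * exp((2/5) * t + (sqrt(2)) * B_t).
Since sigma*B_t ~ Normal(0, sigma^2 t), E[exp(sigma*B_t)] = exp(sigma^2 t / 2); so E[X_t] = x_0 * exp((mu - sigma^2/2) t) * exp(sigma^2 t / 2) = x_0 * exp(mu t) = 5*exp(7*t/5)/3.
Var(X_t) = E[X_t^2] - (E[X_t])^2 = x_0^2 * exp(2 mu t) * (exp(sigma^2 t) - 1) = 25*(exp(2*t) - 1)*exp(14*t/5)/9.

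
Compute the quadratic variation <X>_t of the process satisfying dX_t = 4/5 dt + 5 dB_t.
<X>_t = 25*t

For an Itô process dX_t = a(t) dt + b(t) dB_t, the quadratic variation is <X>_t = int_0^t b(s)^2 ds (the drift term does not contribute). Here b(s) = 5, so
  b(s)^2 = 25.
Integrating from 0 to t:
  <X>_t = int_0^t (25) ds = 25*t.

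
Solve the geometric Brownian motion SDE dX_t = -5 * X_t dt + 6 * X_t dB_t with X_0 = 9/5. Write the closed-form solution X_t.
X_t = 9/5 * exp((-23) * t + (6) * B_t)

For GBM dX = mu X dt + sigma X dB with X_0 = x_0, apply Itô to Y = log X: dY = (mu - sigma^2/2) dt + sigma dB, so Y_t = log(x_0) + (mu - sigma^2/2) t + sigma B_t and hence X_t = x_0 * exp((mu - sigma^2/2) t + sigma B_t).
With mu = -5, sigma = 6, x_0 = 9/5, this gives:
  X_t = 9/5 * exp((-23) * t + (6) * B_t).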